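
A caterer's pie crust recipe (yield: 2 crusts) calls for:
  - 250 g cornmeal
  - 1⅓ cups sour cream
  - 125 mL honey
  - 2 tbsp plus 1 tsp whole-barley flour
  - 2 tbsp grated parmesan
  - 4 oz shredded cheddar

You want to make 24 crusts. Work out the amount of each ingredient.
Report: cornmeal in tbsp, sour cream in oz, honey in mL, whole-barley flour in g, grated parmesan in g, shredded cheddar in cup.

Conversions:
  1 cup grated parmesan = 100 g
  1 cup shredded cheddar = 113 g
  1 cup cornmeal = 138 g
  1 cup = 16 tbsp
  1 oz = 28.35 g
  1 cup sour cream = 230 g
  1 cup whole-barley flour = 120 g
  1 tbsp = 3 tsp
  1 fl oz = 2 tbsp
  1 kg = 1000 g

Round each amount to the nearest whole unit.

Scaling factor: 24/2 = 12.
cornmeal: 250 g × 12 ÷ 138 g/cup × 16 tbsp/cup ≈ 348 tbsp
sour cream: 4/3 cup × 12 × 230 g/cup ÷ 28.35 g/oz ≈ 130 oz
honey: 125 mL × 12 = 1500 mL
whole-barley flour: (2 tbsp + 1 tsp = 7/3 tbsp) × 12 ÷ 16 tbsp/cup × 120 g/cup = 210 g
grated parmesan: 2 tbsp × 12 ÷ 16 tbsp/cup × 100 g/cup = 150 g
shredded cheddar: 4 oz × 12 × 28.35 g/oz ÷ 113 g/cup ≈ 12 cup

cornmeal: 348 tbsp; sour cream: 130 oz; honey: 1500 mL; whole-barley flour: 210 g; grated parmesan: 150 g; shredded cheddar: 12 cup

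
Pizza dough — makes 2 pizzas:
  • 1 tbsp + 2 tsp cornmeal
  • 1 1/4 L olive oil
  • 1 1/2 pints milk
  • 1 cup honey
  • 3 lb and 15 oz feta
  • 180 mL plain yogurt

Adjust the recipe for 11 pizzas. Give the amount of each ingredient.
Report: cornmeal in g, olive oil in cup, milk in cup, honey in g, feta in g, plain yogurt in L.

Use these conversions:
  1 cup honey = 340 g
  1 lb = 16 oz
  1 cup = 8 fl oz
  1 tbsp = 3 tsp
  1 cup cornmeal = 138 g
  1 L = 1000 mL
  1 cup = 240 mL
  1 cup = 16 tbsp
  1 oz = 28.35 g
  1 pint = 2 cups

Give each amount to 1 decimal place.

cornmeal: 79.1 g; olive oil: 28.6 cup; milk: 16.5 cup; honey: 1870.0 g; feta: 9823.3 g; plain yogurt: 1.0 L

Scaling factor: 11/2 = 5.5.
cornmeal: (1 tbsp + 2 tsp = 5/3 tbsp) × 11/2 ÷ 16 tbsp/cup × 138 g/cup ≈ 79.1 g
olive oil: 1.25 L × 11/2 × 1000 mL/L ÷ 240 mL/cup ≈ 28.6 cup
milk: 1.5 pint × 11/2 × 2 cup/pint = 16.5 cup
honey: 1 cup × 11/2 × 340 g/cup = 1870.0 g
feta: (3 lb + 15 oz = 3.9375 lb) × 11/2 × 16 oz/lb × 28.35 g/oz ≈ 9823.3 g
plain yogurt: 180 mL × 11/2 ÷ 1000 mL/L ≈ 1.0 L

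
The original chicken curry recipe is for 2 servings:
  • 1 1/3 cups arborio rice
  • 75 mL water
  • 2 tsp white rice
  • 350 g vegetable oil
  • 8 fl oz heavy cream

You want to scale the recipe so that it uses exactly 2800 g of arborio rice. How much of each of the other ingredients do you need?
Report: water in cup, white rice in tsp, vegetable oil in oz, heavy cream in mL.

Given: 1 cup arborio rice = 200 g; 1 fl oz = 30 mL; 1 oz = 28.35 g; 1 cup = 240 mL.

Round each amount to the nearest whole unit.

water: 3 cup; white rice: 21 tsp; vegetable oil: 130 oz; heavy cream: 2520 mL

The original recipe has 800/3 g of arborio rice, so the scaling factor is 2800 ÷ 800/3 = 21/2 = 10.5.
water: 75 mL × 21/2 ÷ 240 mL/cup ≈ 3 cup
white rice: 2 tsp × 21/2 = 21 tsp
vegetable oil: 350 g × 21/2 ÷ 28.35 g/oz ≈ 130 oz
heavy cream: 8 fl oz × 21/2 × 30 mL/fl oz = 2520 mL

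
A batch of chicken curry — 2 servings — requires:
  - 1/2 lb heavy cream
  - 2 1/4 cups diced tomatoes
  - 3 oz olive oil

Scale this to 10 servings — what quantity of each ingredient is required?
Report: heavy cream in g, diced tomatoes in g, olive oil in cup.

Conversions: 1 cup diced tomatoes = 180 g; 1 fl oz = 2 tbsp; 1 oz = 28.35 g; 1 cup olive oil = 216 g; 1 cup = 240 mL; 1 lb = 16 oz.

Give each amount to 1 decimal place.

Scaling factor: 10/2 = 5.
heavy cream: 0.5 lb × 5 × 16 oz/lb × 28.35 g/oz = 1134.0 g
diced tomatoes: 2.25 cup × 5 × 180 g/cup = 2025.0 g
olive oil: 3 oz × 5 × 28.35 g/oz ÷ 216 g/cup ≈ 2.0 cup

heavy cream: 1134.0 g; diced tomatoes: 2025.0 g; olive oil: 2.0 cup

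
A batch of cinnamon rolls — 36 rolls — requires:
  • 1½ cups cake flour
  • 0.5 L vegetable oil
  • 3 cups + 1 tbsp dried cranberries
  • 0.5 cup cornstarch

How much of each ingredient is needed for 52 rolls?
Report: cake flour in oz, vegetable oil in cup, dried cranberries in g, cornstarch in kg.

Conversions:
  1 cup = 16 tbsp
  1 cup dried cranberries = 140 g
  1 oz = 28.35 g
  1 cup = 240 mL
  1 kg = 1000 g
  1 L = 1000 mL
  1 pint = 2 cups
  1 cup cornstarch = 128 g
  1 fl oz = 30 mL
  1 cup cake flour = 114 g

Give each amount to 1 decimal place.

Scaling factor: 52/36 = 13/9.
cake flour: 1.5 cup × 13/9 × 114 g/cup ÷ 28.35 g/oz ≈ 8.7 oz
vegetable oil: 0.5 L × 13/9 × 1000 mL/L ÷ 240 mL/cup ≈ 3.0 cup
dried cranberries: (3 cup + 1 tbsp = 3.0625 cup) × 13/9 × 140 g/cup ≈ 619.3 g
cornstarch: 0.5 cup × 13/9 × 128 g/cup ÷ 1000 g/kg ≈ 0.1 kg

cake flour: 8.7 oz; vegetable oil: 3.0 cup; dried cranberries: 619.3 g; cornstarch: 0.1 kg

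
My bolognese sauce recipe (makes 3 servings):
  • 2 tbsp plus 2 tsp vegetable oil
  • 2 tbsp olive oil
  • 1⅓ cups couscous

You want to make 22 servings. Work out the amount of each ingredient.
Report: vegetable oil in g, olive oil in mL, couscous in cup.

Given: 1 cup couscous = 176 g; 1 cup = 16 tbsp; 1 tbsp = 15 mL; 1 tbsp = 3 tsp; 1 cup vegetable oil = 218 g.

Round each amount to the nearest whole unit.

vegetable oil: 266 g; olive oil: 220 mL; couscous: 10 cup

Scaling factor: 22/3.
vegetable oil: (2 tbsp + 2 tsp = 8/3 tbsp) × 22/3 ÷ 16 tbsp/cup × 218 g/cup ≈ 266 g
olive oil: 2 tbsp × 22/3 × 15 mL/tbsp = 220 mL
couscous: 4/3 cup × 22/3 ≈ 10 cup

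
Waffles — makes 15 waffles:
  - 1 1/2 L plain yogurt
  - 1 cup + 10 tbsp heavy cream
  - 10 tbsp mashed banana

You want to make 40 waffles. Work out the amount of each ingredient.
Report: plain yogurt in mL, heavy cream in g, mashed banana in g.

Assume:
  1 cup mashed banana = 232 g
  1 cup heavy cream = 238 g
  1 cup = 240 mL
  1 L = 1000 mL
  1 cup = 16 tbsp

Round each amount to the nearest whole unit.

Scaling factor: 40/15 = 8/3.
plain yogurt: 1.5 L × 8/3 × 1000 mL/L = 4000 mL
heavy cream: (1 cup + 10 tbsp = 1.625 cup) × 8/3 × 238 g/cup ≈ 1031 g
mashed banana: 10 tbsp × 8/3 ÷ 16 tbsp/cup × 232 g/cup ≈ 387 g

plain yogurt: 4000 mL; heavy cream: 1031 g; mashed banana: 387 g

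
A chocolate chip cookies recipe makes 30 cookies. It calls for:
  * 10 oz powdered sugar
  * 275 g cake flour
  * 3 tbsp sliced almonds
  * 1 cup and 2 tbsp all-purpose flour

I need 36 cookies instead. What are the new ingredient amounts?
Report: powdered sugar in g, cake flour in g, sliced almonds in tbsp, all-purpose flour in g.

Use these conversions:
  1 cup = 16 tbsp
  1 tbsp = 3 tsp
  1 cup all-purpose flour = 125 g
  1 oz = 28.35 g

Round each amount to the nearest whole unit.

Scaling factor: 36/30 = 6/5 = 1.2.
powdered sugar: 10 oz × 6/5 × 28.35 g/oz ≈ 340 g
cake flour: 275 g × 6/5 = 330 g
sliced almonds: 3 tbsp × 6/5 ≈ 4 tbsp
all-purpose flour: (1 cup + 2 tbsp = 1.125 cup) × 6/5 × 125 g/cup ≈ 169 g

powdered sugar: 340 g; cake flour: 330 g; sliced almonds: 4 tbsp; all-purpose flour: 169 g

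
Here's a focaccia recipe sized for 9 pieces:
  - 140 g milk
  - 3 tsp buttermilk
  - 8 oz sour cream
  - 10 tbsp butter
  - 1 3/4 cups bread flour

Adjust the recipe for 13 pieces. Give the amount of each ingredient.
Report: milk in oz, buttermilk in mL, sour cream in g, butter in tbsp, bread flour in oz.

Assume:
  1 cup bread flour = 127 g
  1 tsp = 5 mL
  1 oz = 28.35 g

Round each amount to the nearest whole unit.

Scaling factor: 13/9.
milk: 140 g × 13/9 ÷ 28.35 g/oz ≈ 7 oz
buttermilk: 3 tsp × 13/9 × 5 mL/tsp ≈ 22 mL
sour cream: 8 oz × 13/9 × 28.35 g/oz ≈ 328 g
butter: 10 tbsp × 13/9 ≈ 14 tbsp
bread flour: 1.75 cup × 13/9 × 127 g/cup ÷ 28.35 g/oz ≈ 11 oz

milk: 7 oz; buttermilk: 22 mL; sour cream: 328 g; butter: 14 tbsp; bread flour: 11 oz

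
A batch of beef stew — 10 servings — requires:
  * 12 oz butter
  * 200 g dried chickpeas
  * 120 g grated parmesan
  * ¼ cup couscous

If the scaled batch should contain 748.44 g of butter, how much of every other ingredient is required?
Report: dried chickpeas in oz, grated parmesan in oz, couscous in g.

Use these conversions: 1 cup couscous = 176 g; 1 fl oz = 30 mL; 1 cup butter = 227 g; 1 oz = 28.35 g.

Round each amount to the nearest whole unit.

The original recipe has 340.2 g of butter, so the scaling factor is 748.44 ÷ 340.2 = 11/5 = 2.2.
dried chickpeas: 200 g × 11/5 ÷ 28.35 g/oz ≈ 16 oz
grated parmesan: 120 g × 11/5 ÷ 28.35 g/oz ≈ 9 oz
couscous: 0.25 cup × 11/5 × 176 g/cup ≈ 97 g

dried chickpeas: 16 oz; grated parmesan: 9 oz; couscous: 97 g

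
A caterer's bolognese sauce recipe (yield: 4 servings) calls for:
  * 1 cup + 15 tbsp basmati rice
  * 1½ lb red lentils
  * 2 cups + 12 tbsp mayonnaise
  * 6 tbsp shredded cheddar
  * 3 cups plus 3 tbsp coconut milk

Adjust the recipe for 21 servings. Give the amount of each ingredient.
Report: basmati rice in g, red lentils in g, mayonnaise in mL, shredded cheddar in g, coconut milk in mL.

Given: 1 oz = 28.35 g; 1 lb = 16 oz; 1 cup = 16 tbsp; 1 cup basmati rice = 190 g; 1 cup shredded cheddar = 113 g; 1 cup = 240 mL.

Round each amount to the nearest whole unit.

Scaling factor: 21/4 = 5.25.
basmati rice: (1 cup + 15 tbsp = 1.9375 cup) × 21/4 × 190 g/cup ≈ 1933 g
red lentils: 1.5 lb × 21/4 × 16 oz/lb × 28.35 g/oz ≈ 3572 g
mayonnaise: (2 cup + 12 tbsp = 2.75 cup) × 21/4 × 240 mL/cup = 3465 mL
shredded cheddar: 6 tbsp × 21/4 ÷ 16 tbsp/cup × 113 g/cup ≈ 222 g
coconut milk: (3 cup + 3 tbsp = 3.1875 cup) × 21/4 × 240 mL/cup ≈ 4016 mL

basmati rice: 1933 g; red lentils: 3572 g; mayonnaise: 3465 mL; shredded cheddar: 222 g; coconut milk: 4016 mL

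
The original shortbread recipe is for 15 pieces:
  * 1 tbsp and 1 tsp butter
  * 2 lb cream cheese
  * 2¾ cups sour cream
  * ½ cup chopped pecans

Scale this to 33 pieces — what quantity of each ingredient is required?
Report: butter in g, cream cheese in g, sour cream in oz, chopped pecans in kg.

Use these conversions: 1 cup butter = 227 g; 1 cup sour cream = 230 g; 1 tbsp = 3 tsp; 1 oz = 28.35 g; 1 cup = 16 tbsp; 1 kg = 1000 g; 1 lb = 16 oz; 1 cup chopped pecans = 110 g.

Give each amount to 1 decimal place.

butter: 41.6 g; cream cheese: 1995.8 g; sour cream: 49.1 oz; chopped pecans: 0.1 kg

Scaling factor: 33/15 = 11/5 = 2.2.
butter: (1 tbsp + 1 tsp = 4/3 tbsp) × 11/5 ÷ 16 tbsp/cup × 227 g/cup ≈ 41.6 g
cream cheese: 2 lb × 11/5 × 16 oz/lb × 28.35 g/oz ≈ 1995.8 g
sour cream: 2.75 cup × 11/5 × 230 g/cup ÷ 28.35 g/oz ≈ 49.1 oz
chopped pecans: 0.5 cup × 11/5 × 110 g/cup ÷ 1000 g/kg ≈ 0.1 kg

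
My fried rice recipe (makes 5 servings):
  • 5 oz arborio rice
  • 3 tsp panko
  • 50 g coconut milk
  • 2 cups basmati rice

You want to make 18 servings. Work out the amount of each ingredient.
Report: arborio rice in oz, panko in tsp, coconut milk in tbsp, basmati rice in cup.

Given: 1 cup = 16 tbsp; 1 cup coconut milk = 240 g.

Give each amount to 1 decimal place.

arborio rice: 18.0 oz; panko: 10.8 tsp; coconut milk: 12.0 tbsp; basmati rice: 7.2 cup

Scaling factor: 18/5 = 3.6.
arborio rice: 5 oz × 18/5 = 18.0 oz
panko: 3 tsp × 18/5 = 10.8 tsp
coconut milk: 50 g × 18/5 ÷ 240 g/cup × 16 tbsp/cup = 12.0 tbsp
basmati rice: 2 cup × 18/5 = 7.2 cup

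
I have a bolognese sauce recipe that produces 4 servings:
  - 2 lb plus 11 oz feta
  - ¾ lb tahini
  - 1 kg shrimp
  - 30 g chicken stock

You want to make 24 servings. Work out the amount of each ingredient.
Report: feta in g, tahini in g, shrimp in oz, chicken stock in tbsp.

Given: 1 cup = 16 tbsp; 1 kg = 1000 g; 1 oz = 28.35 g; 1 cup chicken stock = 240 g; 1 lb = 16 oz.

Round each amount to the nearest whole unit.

Scaling factor: 24/4 = 6.
feta: (2 lb + 11 oz = 2.6875 lb) × 6 × 16 oz/lb × 28.35 g/oz ≈ 7314 g
tahini: 0.75 lb × 6 × 16 oz/lb × 28.35 g/oz ≈ 2041 g
shrimp: 1 kg × 6 × 1000 g/kg ÷ 28.35 g/oz ≈ 212 oz
chicken stock: 30 g × 6 ÷ 240 g/cup × 16 tbsp/cup = 12 tbsp

feta: 7314 g; tahini: 2041 g; shrimp: 212 oz; chicken stock: 12 tbsp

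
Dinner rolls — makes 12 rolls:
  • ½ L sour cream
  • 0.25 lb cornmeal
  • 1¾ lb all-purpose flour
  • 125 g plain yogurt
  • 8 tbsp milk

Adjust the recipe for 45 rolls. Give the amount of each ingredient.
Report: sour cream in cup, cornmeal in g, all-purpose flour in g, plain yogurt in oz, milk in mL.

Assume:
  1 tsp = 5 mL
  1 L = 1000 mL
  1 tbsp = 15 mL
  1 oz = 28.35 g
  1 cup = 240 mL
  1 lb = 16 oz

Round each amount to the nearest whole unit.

Scaling factor: 45/12 = 15/4 = 3.75.
sour cream: 0.5 L × 15/4 × 1000 mL/L ÷ 240 mL/cup ≈ 8 cup
cornmeal: 0.25 lb × 15/4 × 16 oz/lb × 28.35 g/oz ≈ 425 g
all-purpose flour: 1.75 lb × 15/4 × 16 oz/lb × 28.35 g/oz ≈ 2977 g
plain yogurt: 125 g × 15/4 ÷ 28.35 g/oz ≈ 17 oz
milk: 8 tbsp × 15/4 × 15 mL/tbsp = 450 mL

sour cream: 8 cup; cornmeal: 425 g; all-purpose flour: 2977 g; plain yogurt: 17 oz; milk: 450 mL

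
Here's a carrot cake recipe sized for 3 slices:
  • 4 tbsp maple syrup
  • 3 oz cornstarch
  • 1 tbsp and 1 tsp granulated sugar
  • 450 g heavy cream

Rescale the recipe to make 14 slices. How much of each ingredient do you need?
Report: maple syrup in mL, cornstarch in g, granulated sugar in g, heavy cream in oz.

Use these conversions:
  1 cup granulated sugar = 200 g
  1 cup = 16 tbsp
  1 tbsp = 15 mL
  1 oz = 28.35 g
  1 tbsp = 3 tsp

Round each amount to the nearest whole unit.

Scaling factor: 14/3.
maple syrup: 4 tbsp × 14/3 × 15 mL/tbsp = 280 mL
cornstarch: 3 oz × 14/3 × 28.35 g/oz ≈ 397 g
granulated sugar: (1 tbsp + 1 tsp = 4/3 tbsp) × 14/3 ÷ 16 tbsp/cup × 200 g/cup ≈ 78 g
heavy cream: 450 g × 14/3 ÷ 28.35 g/oz ≈ 74 oz

maple syrup: 280 mL; cornstarch: 397 g; granulated sugar: 78 g; heavy cream: 74 oz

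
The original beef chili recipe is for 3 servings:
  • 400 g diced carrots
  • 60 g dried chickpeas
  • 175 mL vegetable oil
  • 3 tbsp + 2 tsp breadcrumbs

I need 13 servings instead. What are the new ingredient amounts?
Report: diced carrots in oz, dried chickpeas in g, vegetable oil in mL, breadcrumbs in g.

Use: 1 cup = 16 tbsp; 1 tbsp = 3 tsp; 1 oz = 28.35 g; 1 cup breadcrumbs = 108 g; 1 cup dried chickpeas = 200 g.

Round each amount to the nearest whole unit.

Scaling factor: 13/3.
diced carrots: 400 g × 13/3 ÷ 28.35 g/oz ≈ 61 oz
dried chickpeas: 60 g × 13/3 = 260 g
vegetable oil: 175 mL × 13/3 ≈ 758 mL
breadcrumbs: (3 tbsp + 2 tsp = 11/3 tbsp) × 13/3 ÷ 16 tbsp/cup × 108 g/cup ≈ 107 g

diced carrots: 61 oz; dried chickpeas: 260 g; vegetable oil: 758 mL; breadcrumbs: 107 g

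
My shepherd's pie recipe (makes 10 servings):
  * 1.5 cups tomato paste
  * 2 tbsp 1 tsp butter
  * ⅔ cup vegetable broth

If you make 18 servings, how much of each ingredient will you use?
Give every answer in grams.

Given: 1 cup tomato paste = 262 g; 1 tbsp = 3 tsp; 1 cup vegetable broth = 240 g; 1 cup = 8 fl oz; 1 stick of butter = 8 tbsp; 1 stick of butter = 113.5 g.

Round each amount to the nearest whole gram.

tomato paste: 707 g; butter: 60 g; vegetable broth: 288 g

Scaling factor: 18/10 = 9/5 = 1.8.
tomato paste: 1.5 cup × 9/5 × 262 g/cup ≈ 707 g
butter: (2 tbsp + 1 tsp = 7/3 tbsp) × 9/5 ÷ 8 tbsp/stick × 113.5 g/stick ≈ 60 g
vegetable broth: 2/3 cup × 9/5 × 240 g/cup = 288 g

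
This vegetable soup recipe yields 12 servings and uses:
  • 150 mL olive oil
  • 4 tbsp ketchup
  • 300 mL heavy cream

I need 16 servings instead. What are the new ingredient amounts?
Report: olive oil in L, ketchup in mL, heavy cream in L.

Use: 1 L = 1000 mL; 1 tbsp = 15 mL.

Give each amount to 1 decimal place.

Scaling factor: 16/12 = 4/3.
olive oil: 150 mL × 4/3 ÷ 1000 mL/L = 0.2 L
ketchup: 4 tbsp × 4/3 × 15 mL/tbsp = 80.0 mL
heavy cream: 300 mL × 4/3 ÷ 1000 mL/L = 0.4 L

olive oil: 0.2 L; ketchup: 80.0 mL; heavy cream: 0.4 L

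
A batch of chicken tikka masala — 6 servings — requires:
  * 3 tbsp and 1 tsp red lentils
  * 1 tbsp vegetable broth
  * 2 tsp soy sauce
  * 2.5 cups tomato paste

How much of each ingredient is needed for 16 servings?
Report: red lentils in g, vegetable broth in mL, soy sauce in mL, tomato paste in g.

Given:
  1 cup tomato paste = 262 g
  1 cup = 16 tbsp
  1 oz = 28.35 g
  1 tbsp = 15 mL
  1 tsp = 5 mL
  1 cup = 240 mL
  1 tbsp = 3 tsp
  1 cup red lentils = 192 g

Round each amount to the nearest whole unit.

red lentils: 107 g; vegetable broth: 40 mL; soy sauce: 27 mL; tomato paste: 1747 g

Scaling factor: 16/6 = 8/3.
red lentils: (3 tbsp + 1 tsp = 10/3 tbsp) × 8/3 ÷ 16 tbsp/cup × 192 g/cup ≈ 107 g
vegetable broth: 1 tbsp × 8/3 × 15 mL/tbsp = 40 mL
soy sauce: 2 tsp × 8/3 × 5 mL/tsp ≈ 27 mL
tomato paste: 2.5 cup × 8/3 × 262 g/cup ≈ 1747 g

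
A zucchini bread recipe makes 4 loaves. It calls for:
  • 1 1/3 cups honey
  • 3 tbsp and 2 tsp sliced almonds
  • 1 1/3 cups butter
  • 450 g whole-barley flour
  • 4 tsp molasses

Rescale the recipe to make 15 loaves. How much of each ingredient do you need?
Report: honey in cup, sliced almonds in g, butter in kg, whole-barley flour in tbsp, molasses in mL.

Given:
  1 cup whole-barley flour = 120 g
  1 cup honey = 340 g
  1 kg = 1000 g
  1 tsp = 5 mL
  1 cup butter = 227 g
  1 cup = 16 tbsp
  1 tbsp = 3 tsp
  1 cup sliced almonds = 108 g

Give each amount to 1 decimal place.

Scaling factor: 15/4 = 3.75.
honey: 4/3 cup × 15/4 = 5.0 cup
sliced almonds: (3 tbsp + 2 tsp = 11/3 tbsp) × 15/4 ÷ 16 tbsp/cup × 108 g/cup ≈ 92.8 g
butter: 4/3 cup × 15/4 × 227 g/cup ÷ 1000 g/kg ≈ 1.1 kg
whole-barley flour: 450 g × 15/4 ÷ 120 g/cup × 16 tbsp/cup = 225.0 tbsp
molasses: 4 tsp × 15/4 × 5 mL/tsp = 75.0 mL

honey: 5.0 cup; sliced almonds: 92.8 g; butter: 1.1 kg; whole-barley flour: 225.0 tbsp; molasses: 75.0 mL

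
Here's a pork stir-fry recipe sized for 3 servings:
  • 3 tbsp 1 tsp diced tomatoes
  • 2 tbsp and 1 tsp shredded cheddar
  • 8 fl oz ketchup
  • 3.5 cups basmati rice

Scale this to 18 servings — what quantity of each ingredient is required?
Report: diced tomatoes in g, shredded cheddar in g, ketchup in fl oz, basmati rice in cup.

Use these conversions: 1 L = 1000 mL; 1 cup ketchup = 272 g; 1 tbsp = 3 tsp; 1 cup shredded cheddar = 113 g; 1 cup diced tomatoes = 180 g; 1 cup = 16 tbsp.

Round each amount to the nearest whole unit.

diced tomatoes: 225 g; shredded cheddar: 99 g; ketchup: 48 fl oz; basmati rice: 21 cup

Scaling factor: 18/3 = 6.
diced tomatoes: (3 tbsp + 1 tsp = 10/3 tbsp) × 6 ÷ 16 tbsp/cup × 180 g/cup = 225 g
shredded cheddar: (2 tbsp + 1 tsp = 7/3 tbsp) × 6 ÷ 16 tbsp/cup × 113 g/cup ≈ 99 g
ketchup: 8 fl oz × 6 = 48 fl oz
basmati rice: 3.5 cup × 6 = 21 cup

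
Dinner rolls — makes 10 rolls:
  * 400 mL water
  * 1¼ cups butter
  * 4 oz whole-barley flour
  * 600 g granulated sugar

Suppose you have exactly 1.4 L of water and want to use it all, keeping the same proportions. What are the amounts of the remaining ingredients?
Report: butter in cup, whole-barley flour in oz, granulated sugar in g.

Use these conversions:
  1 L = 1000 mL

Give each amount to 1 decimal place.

butter: 4.4 cup; whole-barley flour: 14.0 oz; granulated sugar: 2100.0 g

The original recipe has 0.4 L of water, so the scaling factor is 1.4 ÷ 0.4 = 7/2 = 3.5.
butter: 1.25 cup × 7/2 ≈ 4.4 cup
whole-barley flour: 4 oz × 7/2 = 14.0 oz
granulated sugar: 600 g × 7/2 = 2100.0 g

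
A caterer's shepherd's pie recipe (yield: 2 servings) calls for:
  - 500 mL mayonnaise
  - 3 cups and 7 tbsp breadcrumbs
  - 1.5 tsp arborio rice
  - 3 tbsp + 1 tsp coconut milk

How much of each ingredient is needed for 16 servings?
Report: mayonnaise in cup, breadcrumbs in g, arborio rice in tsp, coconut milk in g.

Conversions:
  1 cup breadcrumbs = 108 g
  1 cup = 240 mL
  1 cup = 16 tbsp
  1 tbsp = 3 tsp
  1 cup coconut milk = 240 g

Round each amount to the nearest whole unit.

Scaling factor: 16/2 = 8.
mayonnaise: 500 mL × 8 ÷ 240 mL/cup ≈ 17 cup
breadcrumbs: (3 cup + 7 tbsp = 3.4375 cup) × 8 × 108 g/cup = 2970 g
arborio rice: 1.5 tsp × 8 = 12 tsp
coconut milk: (3 tbsp + 1 tsp = 10/3 tbsp) × 8 ÷ 16 tbsp/cup × 240 g/cup = 400 g

mayonnaise: 17 cup; breadcrumbs: 2970 g; arborio rice: 12 tsp; coconut milk: 400 g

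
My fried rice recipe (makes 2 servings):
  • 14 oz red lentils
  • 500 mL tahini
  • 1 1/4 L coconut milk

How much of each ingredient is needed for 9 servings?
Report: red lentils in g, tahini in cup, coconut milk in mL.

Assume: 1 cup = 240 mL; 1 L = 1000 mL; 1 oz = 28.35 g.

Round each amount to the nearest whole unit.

Scaling factor: 9/2 = 4.5.
red lentils: 14 oz × 9/2 × 28.35 g/oz ≈ 1786 g
tahini: 500 mL × 9/2 ÷ 240 mL/cup ≈ 9 cup
coconut milk: 1.25 L × 9/2 × 1000 mL/L = 5625 mL

red lentils: 1786 g; tahini: 9 cup; coconut milk: 5625 mL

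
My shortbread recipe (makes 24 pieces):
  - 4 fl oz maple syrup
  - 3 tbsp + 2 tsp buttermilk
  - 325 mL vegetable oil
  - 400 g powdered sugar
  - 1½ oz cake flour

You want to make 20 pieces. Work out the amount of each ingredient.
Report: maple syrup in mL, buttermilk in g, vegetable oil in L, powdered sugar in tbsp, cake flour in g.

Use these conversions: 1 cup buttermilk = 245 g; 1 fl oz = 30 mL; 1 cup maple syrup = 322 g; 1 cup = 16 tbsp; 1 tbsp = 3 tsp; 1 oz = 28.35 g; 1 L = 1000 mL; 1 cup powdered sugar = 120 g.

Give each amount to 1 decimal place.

maple syrup: 100.0 mL; buttermilk: 46.8 g; vegetable oil: 0.3 L; powdered sugar: 44.4 tbsp; cake flour: 35.4 g

Scaling factor: 20/24 = 5/6.
maple syrup: 4 fl oz × 5/6 × 30 mL/fl oz = 100.0 mL
buttermilk: (3 tbsp + 2 tsp = 11/3 tbsp) × 5/6 ÷ 16 tbsp/cup × 245 g/cup ≈ 46.8 g
vegetable oil: 325 mL × 5/6 ÷ 1000 mL/L ≈ 0.3 L
powdered sugar: 400 g × 5/6 ÷ 120 g/cup × 16 tbsp/cup ≈ 44.4 tbsp
cake flour: 1.5 oz × 5/6 × 28.35 g/oz ≈ 35.4 g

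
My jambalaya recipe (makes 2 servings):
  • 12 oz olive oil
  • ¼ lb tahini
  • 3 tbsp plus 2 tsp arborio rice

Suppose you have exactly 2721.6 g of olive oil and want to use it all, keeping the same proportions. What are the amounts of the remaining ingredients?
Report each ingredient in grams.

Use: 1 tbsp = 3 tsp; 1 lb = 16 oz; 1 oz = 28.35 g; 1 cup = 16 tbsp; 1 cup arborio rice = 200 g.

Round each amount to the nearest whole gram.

tahini: 907 g; arborio rice: 367 g

The original recipe has 340.2 g of olive oil, so the scaling factor is 2721.6 ÷ 340.2 = 8.
tahini: 0.25 lb × 8 × 16 oz/lb × 28.35 g/oz ≈ 907 g
arborio rice: (3 tbsp + 2 tsp = 11/3 tbsp) × 8 ÷ 16 tbsp/cup × 200 g/cup ≈ 367 g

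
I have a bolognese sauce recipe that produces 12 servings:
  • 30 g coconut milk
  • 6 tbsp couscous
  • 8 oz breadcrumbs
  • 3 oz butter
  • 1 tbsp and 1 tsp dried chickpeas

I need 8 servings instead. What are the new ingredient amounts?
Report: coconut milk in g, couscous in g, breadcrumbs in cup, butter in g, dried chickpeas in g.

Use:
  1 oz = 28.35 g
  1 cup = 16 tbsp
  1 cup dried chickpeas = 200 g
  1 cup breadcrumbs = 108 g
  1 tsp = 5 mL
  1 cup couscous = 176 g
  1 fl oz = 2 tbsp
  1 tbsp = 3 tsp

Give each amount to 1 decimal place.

Scaling factor: 8/12 = 2/3.
coconut milk: 30 g × 2/3 = 20.0 g
couscous: 6 tbsp × 2/3 ÷ 16 tbsp/cup × 176 g/cup = 44.0 g
breadcrumbs: 8 oz × 2/3 × 28.35 g/oz ÷ 108 g/cup = 1.4 cup
butter: 3 oz × 2/3 × 28.35 g/oz = 56.7 g
dried chickpeas: (1 tbsp + 1 tsp = 4/3 tbsp) × 2/3 ÷ 16 tbsp/cup × 200 g/cup ≈ 11.1 g

coconut milk: 20.0 g; couscous: 44.0 g; breadcrumbs: 1.4 cup; butter: 56.7 g; dried chickpeas: 11.1 g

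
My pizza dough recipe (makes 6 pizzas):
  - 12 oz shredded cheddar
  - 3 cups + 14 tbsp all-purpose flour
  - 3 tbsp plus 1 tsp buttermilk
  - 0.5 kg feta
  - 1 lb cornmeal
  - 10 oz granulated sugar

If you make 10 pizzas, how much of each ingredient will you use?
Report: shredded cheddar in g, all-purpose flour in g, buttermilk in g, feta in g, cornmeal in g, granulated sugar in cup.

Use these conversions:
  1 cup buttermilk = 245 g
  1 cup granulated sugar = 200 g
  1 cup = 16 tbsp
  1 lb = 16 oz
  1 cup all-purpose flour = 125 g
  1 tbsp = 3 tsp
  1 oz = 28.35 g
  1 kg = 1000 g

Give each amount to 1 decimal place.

Scaling factor: 10/6 = 5/3.
shredded cheddar: 12 oz × 5/3 × 28.35 g/oz = 567.0 g
all-purpose flour: (3 cup + 14 tbsp = 3.875 cup) × 5/3 × 125 g/cup ≈ 807.3 g
buttermilk: (3 tbsp + 1 tsp = 10/3 tbsp) × 5/3 ÷ 16 tbsp/cup × 245 g/cup ≈ 85.1 g
feta: 0.5 kg × 5/3 × 1000 g/kg ≈ 833.3 g
cornmeal: 1 lb × 5/3 × 16 oz/lb × 28.35 g/oz = 756.0 g
granulated sugar: 10 oz × 5/3 × 28.35 g/oz ÷ 200 g/cup ≈ 2.4 cup

shredded cheddar: 567.0 g; all-purpose flour: 807.3 g; buttermilk: 85.1 g; feta: 833.3 g; cornmeal: 756.0 g; granulated sugar: 2.4 cup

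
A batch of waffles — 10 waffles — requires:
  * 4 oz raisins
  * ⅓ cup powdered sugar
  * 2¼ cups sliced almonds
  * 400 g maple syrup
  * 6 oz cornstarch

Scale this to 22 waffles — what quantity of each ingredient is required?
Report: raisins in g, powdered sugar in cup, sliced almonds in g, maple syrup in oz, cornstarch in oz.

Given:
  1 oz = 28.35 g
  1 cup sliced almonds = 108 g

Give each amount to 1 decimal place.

Scaling factor: 22/10 = 11/5 = 2.2.
raisins: 4 oz × 11/5 × 28.35 g/oz ≈ 249.5 g
powdered sugar: 1/3 cup × 11/5 ≈ 0.7 cup
sliced almonds: 2.25 cup × 11/5 × 108 g/cup = 534.6 g
maple syrup: 400 g × 11/5 ÷ 28.35 g/oz ≈ 31.0 oz
cornstarch: 6 oz × 11/5 = 13.2 oz

raisins: 249.5 g; powdered sugar: 0.7 cup; sliced almonds: 534.6 g; maple syrup: 31.0 oz; cornstarch: 13.2 oz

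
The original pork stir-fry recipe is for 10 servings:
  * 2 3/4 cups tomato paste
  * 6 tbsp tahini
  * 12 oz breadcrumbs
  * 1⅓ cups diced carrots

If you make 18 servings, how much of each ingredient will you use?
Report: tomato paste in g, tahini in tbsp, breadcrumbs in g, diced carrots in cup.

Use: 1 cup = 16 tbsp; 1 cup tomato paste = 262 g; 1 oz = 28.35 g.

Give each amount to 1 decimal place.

Scaling factor: 18/10 = 9/5 = 1.8.
tomato paste: 2.75 cup × 9/5 × 262 g/cup = 1296.9 g
tahini: 6 tbsp × 9/5 = 10.8 tbsp
breadcrumbs: 12 oz × 9/5 × 28.35 g/oz ≈ 612.4 g
diced carrots: 4/3 cup × 9/5 = 2.4 cup

tomato paste: 1296.9 g; tahini: 10.8 tbsp; breadcrumbs: 612.4 g; diced carrots: 2.4 cup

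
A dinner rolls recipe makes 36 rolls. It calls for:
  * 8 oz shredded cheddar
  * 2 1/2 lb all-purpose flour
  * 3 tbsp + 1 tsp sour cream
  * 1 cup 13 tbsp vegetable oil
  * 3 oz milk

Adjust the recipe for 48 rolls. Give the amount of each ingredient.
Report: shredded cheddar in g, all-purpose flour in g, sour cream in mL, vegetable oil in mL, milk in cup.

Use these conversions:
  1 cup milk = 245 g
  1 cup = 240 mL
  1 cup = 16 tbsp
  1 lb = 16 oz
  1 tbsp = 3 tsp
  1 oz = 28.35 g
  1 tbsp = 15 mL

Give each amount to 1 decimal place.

shredded cheddar: 302.4 g; all-purpose flour: 1512.0 g; sour cream: 66.7 mL; vegetable oil: 580.0 mL; milk: 0.5 cup

Scaling factor: 48/36 = 4/3.
shredded cheddar: 8 oz × 4/3 × 28.35 g/oz = 302.4 g
all-purpose flour: 2.5 lb × 4/3 × 16 oz/lb × 28.35 g/oz = 1512.0 g
sour cream: (3 tbsp + 1 tsp = 10/3 tbsp) × 4/3 × 15 mL/tbsp ≈ 66.7 mL
vegetable oil: (1 cup + 13 tbsp = 1.8125 cup) × 4/3 × 240 mL/cup = 580.0 mL
milk: 3 oz × 4/3 × 28.35 g/oz ÷ 245 g/cup ≈ 0.5 cup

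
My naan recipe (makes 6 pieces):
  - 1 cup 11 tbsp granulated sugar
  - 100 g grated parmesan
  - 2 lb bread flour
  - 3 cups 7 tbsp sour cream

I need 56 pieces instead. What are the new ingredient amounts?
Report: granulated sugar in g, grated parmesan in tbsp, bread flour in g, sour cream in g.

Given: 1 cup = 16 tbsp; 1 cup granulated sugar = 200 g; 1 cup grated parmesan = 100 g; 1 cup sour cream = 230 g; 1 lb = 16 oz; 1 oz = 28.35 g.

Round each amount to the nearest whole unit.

Scaling factor: 56/6 = 28/3.
granulated sugar: (1 cup + 11 tbsp = 1.6875 cup) × 28/3 × 200 g/cup = 3150 g
grated parmesan: 100 g × 28/3 ÷ 100 g/cup × 16 tbsp/cup ≈ 149 tbsp
bread flour: 2 lb × 28/3 × 16 oz/lb × 28.35 g/oz ≈ 8467 g
sour cream: (3 cup + 7 tbsp = 3.4375 cup) × 28/3 × 230 g/cup ≈ 7379 g

granulated sugar: 3150 g; grated parmesan: 149 tbsp; bread flour: 8467 g; sour cream: 7379 g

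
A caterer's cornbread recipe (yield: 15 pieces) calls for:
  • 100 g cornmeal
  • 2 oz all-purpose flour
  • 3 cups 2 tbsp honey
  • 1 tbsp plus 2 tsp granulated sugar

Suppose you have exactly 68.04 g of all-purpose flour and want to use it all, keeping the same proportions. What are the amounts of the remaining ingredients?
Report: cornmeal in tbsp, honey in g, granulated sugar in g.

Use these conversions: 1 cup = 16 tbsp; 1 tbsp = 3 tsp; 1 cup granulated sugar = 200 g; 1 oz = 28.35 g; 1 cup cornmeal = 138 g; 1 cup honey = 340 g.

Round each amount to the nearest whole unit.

cornmeal: 14 tbsp; honey: 1275 g; granulated sugar: 25 g

The original recipe has 56.7 g of all-purpose flour, so the scaling factor is 68.04 ÷ 56.7 = 6/5 = 1.2.
cornmeal: 100 g × 6/5 ÷ 138 g/cup × 16 tbsp/cup ≈ 14 tbsp
honey: (3 cup + 2 tbsp = 3.125 cup) × 6/5 × 340 g/cup = 1275 g
granulated sugar: (1 tbsp + 2 tsp = 5/3 tbsp) × 6/5 ÷ 16 tbsp/cup × 200 g/cup = 25 g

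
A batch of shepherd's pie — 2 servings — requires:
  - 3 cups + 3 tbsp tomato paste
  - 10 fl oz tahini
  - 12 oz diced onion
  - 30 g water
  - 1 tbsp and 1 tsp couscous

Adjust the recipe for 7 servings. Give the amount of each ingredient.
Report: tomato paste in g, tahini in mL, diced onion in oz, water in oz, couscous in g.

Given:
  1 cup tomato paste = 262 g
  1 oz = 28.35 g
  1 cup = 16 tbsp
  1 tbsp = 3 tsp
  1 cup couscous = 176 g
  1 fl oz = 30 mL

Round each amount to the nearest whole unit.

tomato paste: 2923 g; tahini: 1050 mL; diced onion: 42 oz; water: 4 oz; couscous: 51 g

Scaling factor: 7/2 = 3.5.
tomato paste: (3 cup + 3 tbsp = 3.1875 cup) × 7/2 × 262 g/cup ≈ 2923 g
tahini: 10 fl oz × 7/2 × 30 mL/fl oz = 1050 mL
diced onion: 12 oz × 7/2 = 42 oz
water: 30 g × 7/2 ÷ 28.35 g/oz ≈ 4 oz
couscous: (1 tbsp + 1 tsp = 4/3 tbsp) × 7/2 ÷ 16 tbsp/cup × 176 g/cup ≈ 51 g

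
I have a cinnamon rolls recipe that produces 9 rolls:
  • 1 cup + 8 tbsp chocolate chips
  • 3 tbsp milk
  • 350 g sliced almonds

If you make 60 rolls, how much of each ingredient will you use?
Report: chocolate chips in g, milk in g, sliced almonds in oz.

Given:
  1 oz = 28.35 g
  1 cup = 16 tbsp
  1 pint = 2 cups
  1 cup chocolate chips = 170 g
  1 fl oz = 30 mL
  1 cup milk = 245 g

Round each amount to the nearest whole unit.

chocolate chips: 1700 g; milk: 306 g; sliced almonds: 82 oz

Scaling factor: 60/9 = 20/3.
chocolate chips: (1 cup + 8 tbsp = 1.5 cup) × 20/3 × 170 g/cup = 1700 g
milk: 3 tbsp × 20/3 ÷ 16 tbsp/cup × 245 g/cup ≈ 306 g
sliced almonds: 350 g × 20/3 ÷ 28.35 g/oz ≈ 82 oz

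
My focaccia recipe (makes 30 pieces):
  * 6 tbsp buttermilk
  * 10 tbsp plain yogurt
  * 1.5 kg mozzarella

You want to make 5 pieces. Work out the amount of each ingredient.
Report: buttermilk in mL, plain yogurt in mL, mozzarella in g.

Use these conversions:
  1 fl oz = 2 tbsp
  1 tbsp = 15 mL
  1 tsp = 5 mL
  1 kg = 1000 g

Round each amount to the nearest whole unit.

buttermilk: 15 mL; plain yogurt: 25 mL; mozzarella: 250 g

Scaling factor: 5/30 = 1/6.
buttermilk: 6 tbsp × 1/6 × 15 mL/tbsp = 15 mL
plain yogurt: 10 tbsp × 1/6 × 15 mL/tbsp = 25 mL
mozzarella: 1.5 kg × 1/6 × 1000 g/kg = 250 g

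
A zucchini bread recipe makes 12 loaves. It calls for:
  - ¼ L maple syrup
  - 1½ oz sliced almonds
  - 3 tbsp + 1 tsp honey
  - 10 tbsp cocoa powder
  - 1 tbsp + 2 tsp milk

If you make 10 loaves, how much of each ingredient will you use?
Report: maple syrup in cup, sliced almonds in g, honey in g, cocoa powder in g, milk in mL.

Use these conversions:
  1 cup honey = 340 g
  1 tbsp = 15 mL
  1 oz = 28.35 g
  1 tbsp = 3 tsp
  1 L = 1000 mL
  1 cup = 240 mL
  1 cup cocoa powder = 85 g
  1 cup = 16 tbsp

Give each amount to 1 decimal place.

maple syrup: 0.9 cup; sliced almonds: 35.4 g; honey: 59.0 g; cocoa powder: 44.3 g; milk: 20.8 mL

Scaling factor: 10/12 = 5/6.
maple syrup: 0.25 L × 5/6 × 1000 mL/L ÷ 240 mL/cup ≈ 0.9 cup
sliced almonds: 1.5 oz × 5/6 × 28.35 g/oz ≈ 35.4 g
honey: (3 tbsp + 1 tsp = 10/3 tbsp) × 5/6 ÷ 16 tbsp/cup × 340 g/cup ≈ 59.0 g
cocoa powder: 10 tbsp × 5/6 ÷ 16 tbsp/cup × 85 g/cup ≈ 44.3 g
milk: (1 tbsp + 2 tsp = 5/3 tbsp) × 5/6 × 15 mL/tbsp ≈ 20.8 mL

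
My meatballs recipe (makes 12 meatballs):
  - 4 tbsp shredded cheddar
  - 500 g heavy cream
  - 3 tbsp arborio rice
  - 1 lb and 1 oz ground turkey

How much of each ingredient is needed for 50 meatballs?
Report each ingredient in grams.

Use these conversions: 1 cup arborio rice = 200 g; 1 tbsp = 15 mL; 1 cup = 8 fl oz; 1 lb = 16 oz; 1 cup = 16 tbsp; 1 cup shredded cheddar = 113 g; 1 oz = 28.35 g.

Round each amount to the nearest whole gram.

Scaling factor: 50/12 = 25/6.
shredded cheddar: 4 tbsp × 25/6 ÷ 16 tbsp/cup × 113 g/cup ≈ 118 g
heavy cream: 500 g × 25/6 ≈ 2083 g
arborio rice: 3 tbsp × 25/6 ÷ 16 tbsp/cup × 200 g/cup ≈ 156 g
ground turkey: (1 lb + 1 oz = 1.0625 lb) × 25/6 × 16 oz/lb × 28.35 g/oz ≈ 2008 g

shredded cheddar: 118 g; heavy cream: 2083 g; arborio rice: 156 g; ground turkey: 2008 g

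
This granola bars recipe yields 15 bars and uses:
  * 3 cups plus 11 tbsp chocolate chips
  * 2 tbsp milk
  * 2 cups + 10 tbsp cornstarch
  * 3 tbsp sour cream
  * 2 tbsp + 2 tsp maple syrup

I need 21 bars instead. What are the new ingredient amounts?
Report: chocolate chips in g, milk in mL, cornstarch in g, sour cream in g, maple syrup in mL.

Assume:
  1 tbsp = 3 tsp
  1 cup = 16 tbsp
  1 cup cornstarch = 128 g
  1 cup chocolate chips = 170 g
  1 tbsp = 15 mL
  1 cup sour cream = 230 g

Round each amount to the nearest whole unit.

Scaling factor: 21/15 = 7/5 = 1.4.
chocolate chips: (3 cup + 11 tbsp = 3.6875 cup) × 7/5 × 170 g/cup ≈ 878 g
milk: 2 tbsp × 7/5 × 15 mL/tbsp = 42 mL
cornstarch: (2 cup + 10 tbsp = 2.625 cup) × 7/5 × 128 g/cup ≈ 470 g
sour cream: 3 tbsp × 7/5 ÷ 16 tbsp/cup × 230 g/cup ≈ 60 g
maple syrup: (2 tbsp + 2 tsp = 8/3 tbsp) × 7/5 × 15 mL/tbsp = 56 mL

chocolate chips: 878 g; milk: 42 mL; cornstarch: 470 g; sour cream: 60 g; maple syrup: 56 mL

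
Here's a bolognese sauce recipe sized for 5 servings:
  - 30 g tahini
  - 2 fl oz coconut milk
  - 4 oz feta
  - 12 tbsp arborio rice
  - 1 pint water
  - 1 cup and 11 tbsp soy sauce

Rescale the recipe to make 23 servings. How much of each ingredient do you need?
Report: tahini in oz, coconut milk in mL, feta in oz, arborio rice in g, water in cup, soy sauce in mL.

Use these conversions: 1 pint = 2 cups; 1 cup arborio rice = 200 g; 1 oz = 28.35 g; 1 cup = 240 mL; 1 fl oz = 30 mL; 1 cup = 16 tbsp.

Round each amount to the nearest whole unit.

Scaling factor: 23/5 = 4.6.
tahini: 30 g × 23/5 ÷ 28.35 g/oz ≈ 5 oz
coconut milk: 2 fl oz × 23/5 × 30 mL/fl oz = 276 mL
feta: 4 oz × 23/5 ≈ 18 oz
arborio rice: 12 tbsp × 23/5 ÷ 16 tbsp/cup × 200 g/cup = 690 g
water: 1 pint × 23/5 × 2 cup/pint ≈ 9 cup
soy sauce: (1 cup + 11 tbsp = 1.6875 cup) × 23/5 × 240 mL/cup = 1863 mL

tahini: 5 oz; coconut milk: 276 mL; feta: 18 oz; arborio rice: 690 g; water: 9 cup; soy sauce: 1863 mL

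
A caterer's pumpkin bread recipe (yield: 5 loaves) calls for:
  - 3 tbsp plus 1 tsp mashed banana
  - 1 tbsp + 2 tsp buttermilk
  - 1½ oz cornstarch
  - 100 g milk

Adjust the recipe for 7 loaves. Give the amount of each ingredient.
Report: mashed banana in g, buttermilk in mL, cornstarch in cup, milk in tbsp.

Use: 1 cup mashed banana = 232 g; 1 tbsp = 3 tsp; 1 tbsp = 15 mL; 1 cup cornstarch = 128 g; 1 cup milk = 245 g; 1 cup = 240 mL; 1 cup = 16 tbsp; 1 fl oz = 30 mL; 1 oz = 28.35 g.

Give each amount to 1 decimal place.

Scaling factor: 7/5 = 1.4.
mashed banana: (3 tbsp + 1 tsp = 10/3 tbsp) × 7/5 ÷ 16 tbsp/cup × 232 g/cup ≈ 67.7 g
buttermilk: (1 tbsp + 2 tsp = 5/3 tbsp) × 7/5 × 15 mL/tbsp = 35.0 mL
cornstarch: 1.5 oz × 7/5 × 28.35 g/oz ÷ 128 g/cup ≈ 0.5 cup
milk: 100 g × 7/5 ÷ 245 g/cup × 16 tbsp/cup ≈ 9.1 tbsp

mashed banana: 67.7 g; buttermilk: 35.0 mL; cornstarch: 0.5 cup; milk: 9.1 tbsp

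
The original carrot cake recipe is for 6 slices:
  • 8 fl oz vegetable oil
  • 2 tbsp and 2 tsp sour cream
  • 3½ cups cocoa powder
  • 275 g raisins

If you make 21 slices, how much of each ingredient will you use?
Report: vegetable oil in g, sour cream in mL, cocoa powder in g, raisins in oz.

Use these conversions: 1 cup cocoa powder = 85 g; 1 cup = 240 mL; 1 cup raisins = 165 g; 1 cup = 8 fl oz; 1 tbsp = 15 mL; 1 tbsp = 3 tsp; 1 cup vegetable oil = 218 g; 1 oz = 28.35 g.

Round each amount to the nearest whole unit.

Scaling factor: 21/6 = 7/2 = 3.5.
vegetable oil: 8 fl oz × 7/2 ÷ 8 fl oz/cup × 218 g/cup = 763 g
sour cream: (2 tbsp + 2 tsp = 8/3 tbsp) × 7/2 × 15 mL/tbsp = 140 mL
cocoa powder: 3.5 cup × 7/2 × 85 g/cup ≈ 1041 g
raisins: 275 g × 7/2 ÷ 28.35 g/oz ≈ 34 oz

vegetable oil: 763 g; sour cream: 140 mL; cocoa powder: 1041 g; raisins: 34 oz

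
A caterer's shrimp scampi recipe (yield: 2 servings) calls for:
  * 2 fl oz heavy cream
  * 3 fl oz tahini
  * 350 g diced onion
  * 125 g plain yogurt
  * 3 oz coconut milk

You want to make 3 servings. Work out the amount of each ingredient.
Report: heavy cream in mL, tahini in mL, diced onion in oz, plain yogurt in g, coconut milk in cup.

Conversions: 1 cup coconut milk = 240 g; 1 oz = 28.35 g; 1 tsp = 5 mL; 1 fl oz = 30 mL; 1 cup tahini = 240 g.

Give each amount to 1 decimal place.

Scaling factor: 3/2 = 1.5.
heavy cream: 2 fl oz × 3/2 × 30 mL/fl oz = 90.0 mL
tahini: 3 fl oz × 3/2 × 30 mL/fl oz = 135.0 mL
diced onion: 350 g × 3/2 ÷ 28.35 g/oz ≈ 18.5 oz
plain yogurt: 125 g × 3/2 = 187.5 g
coconut milk: 3 oz × 3/2 × 28.35 g/oz ÷ 240 g/cup ≈ 0.5 cup

heavy cream: 90.0 mL; tahini: 135.0 mL; diced onion: 18.5 oz; plain yogurt: 187.5 g; coconut milk: 0.5 cup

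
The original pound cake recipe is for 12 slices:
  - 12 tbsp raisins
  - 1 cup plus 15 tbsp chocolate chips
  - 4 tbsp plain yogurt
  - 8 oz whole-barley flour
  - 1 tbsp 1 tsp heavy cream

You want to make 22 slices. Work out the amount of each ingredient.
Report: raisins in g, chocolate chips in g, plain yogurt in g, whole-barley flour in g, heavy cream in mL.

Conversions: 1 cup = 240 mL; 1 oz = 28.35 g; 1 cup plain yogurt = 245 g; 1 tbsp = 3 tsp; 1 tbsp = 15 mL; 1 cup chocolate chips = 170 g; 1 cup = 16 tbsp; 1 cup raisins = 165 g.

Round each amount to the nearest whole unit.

Scaling factor: 22/12 = 11/6.
raisins: 12 tbsp × 11/6 ÷ 16 tbsp/cup × 165 g/cup ≈ 227 g
chocolate chips: (1 cup + 15 tbsp = 1.9375 cup) × 11/6 × 170 g/cup ≈ 604 g
plain yogurt: 4 tbsp × 11/6 ÷ 16 tbsp/cup × 245 g/cup ≈ 112 g
whole-barley flour: 8 oz × 11/6 × 28.35 g/oz ≈ 416 g
heavy cream: (1 tbsp + 1 tsp = 4/3 tbsp) × 11/6 × 15 mL/tbsp ≈ 37 mL

raisins: 227 g; chocolate chips: 604 g; plain yogurt: 112 g; whole-barley flour: 416 g; heavy cream: 37 mL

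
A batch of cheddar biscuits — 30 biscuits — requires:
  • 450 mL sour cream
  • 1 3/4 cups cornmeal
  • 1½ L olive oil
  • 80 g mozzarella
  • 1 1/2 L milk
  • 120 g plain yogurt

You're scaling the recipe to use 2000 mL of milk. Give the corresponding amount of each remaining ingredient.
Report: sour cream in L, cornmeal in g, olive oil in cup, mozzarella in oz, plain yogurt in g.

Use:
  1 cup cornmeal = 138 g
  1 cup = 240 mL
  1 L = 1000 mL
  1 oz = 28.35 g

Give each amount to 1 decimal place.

The original recipe has 1500 mL of milk, so the scaling factor is 2000 ÷ 1500 = 4/3.
sour cream: 450 mL × 4/3 ÷ 1000 mL/L = 0.6 L
cornmeal: 1.75 cup × 4/3 × 138 g/cup = 322.0 g
olive oil: 1.5 L × 4/3 × 1000 mL/L ÷ 240 mL/cup ≈ 8.3 cup
mozzarella: 80 g × 4/3 ÷ 28.35 g/oz ≈ 3.8 oz
plain yogurt: 120 g × 4/3 = 160.0 g

sour cream: 0.6 L; cornmeal: 322.0 g; olive oil: 8.3 cup; mozzarella: 3.8 oz; plain yogurt: 160.0 g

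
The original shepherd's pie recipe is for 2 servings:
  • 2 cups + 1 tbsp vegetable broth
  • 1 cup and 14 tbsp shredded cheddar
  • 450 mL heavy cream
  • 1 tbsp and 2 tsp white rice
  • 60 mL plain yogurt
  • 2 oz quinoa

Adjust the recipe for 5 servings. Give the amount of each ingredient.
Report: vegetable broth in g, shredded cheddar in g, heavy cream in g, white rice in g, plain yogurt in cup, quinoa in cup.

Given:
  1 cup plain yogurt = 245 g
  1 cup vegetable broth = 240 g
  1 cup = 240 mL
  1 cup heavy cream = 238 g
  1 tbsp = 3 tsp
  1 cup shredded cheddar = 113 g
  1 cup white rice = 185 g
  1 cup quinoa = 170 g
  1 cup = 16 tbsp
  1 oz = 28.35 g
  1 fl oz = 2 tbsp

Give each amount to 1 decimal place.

Scaling factor: 5/2 = 2.5.
vegetable broth: (2 cup + 1 tbsp = 2.0625 cup) × 5/2 × 240 g/cup = 1237.5 g
shredded cheddar: (1 cup + 14 tbsp = 1.875 cup) × 5/2 × 113 g/cup ≈ 529.7 g
heavy cream: 450 mL × 5/2 ÷ 240 mL/cup × 238 g/cup ≈ 1115.6 g
white rice: (1 tbsp + 2 tsp = 5/3 tbsp) × 5/2 ÷ 16 tbsp/cup × 185 g/cup ≈ 48.2 g
plain yogurt: 60 mL × 5/2 ÷ 240 mL/cup ≈ 0.6 cup
quinoa: 2 oz × 5/2 × 28.35 g/oz ÷ 170 g/cup ≈ 0.8 cup

vegetable broth: 1237.5 g; shredded cheddar: 529.7 g; heavy cream: 1115.6 g; white rice: 48.2 g; plain yogurt: 0.6 cup; quinoa: 0.8 cup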